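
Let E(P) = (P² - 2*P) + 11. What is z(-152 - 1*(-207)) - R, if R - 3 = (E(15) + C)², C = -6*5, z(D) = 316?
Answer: -30663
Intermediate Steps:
E(P) = 11 + P² - 2*P
C = -30
R = 30979 (R = 3 + ((11 + 15² - 2*15) - 30)² = 3 + ((11 + 225 - 30) - 30)² = 3 + (206 - 30)² = 3 + 176² = 3 + 30976 = 30979)
z(-152 - 1*(-207)) - R = 316 - 1*30979 = 316 - 30979 = -30663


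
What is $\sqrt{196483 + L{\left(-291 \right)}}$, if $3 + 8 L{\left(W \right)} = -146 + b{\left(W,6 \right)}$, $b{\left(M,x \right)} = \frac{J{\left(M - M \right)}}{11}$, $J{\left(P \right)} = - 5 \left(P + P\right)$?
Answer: $\frac{3 \sqrt{349270}}{4} \approx 443.24$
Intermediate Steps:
$J{\left(P \right)} = - 10 P$ ($J{\left(P \right)} = - 5 \cdot 2 P = - 10 P$)
$b{\left(M,x \right)} = 0$ ($b{\left(M,x \right)} = \frac{\left(-10\right) \left(M - M\right)}{11} = \left(-10\right) 0 \cdot \frac{1}{11} = 0 \cdot \frac{1}{11} = 0$)
$L{\left(W \right)} = - \frac{149}{8}$ ($L{\left(W \right)} = - \frac{3}{8} + \frac{-146 + 0}{8} = - \frac{3}{8} + \frac{1}{8} \left(-146\right) = - \frac{3}{8} - \frac{73}{4} = - \frac{149}{8}$)
$\sqrt{196483 + L{\left(-291 \right)}} = \sqrt{196483 - \frac{149}{8}} = \sqrt{\frac{1571715}{8}} = \frac{3 \sqrt{349270}}{4}$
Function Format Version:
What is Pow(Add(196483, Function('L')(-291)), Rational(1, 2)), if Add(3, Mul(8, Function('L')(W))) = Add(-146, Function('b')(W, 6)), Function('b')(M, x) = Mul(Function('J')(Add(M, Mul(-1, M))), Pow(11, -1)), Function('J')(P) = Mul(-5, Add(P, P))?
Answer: Mul(Rational(3, 4), Pow(349270, Rational(1, 2))) ≈ 443.24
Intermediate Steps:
Function('J')(P) = Mul(-10, P) (Function('J')(P) = Mul(-5, Mul(2, P)) = Mul(-10, P))
Function('b')(M, x) = 0 (Function('b')(M, x) = Mul(Mul(-10, Add(M, Mul(-1, M))), Pow(11, -1)) = Mul(Mul(-10, 0), Rational(1, 11)) = Mul(0, Rational(1, 11)) = 0)
Function('L')(W) = Rational(-149, 8) (Function('L')(W) = Add(Rational(-3, 8), Mul(Rational(1, 8), Add(-146, 0))) = Add(Rational(-3, 8), Mul(Rational(1, 8), -146)) = Add(Rational(-3, 8), Rational(-73, 4)) = Rational(-149, 8))
Pow(Add(196483, Function('L')(-291)), Rational(1, 2)) = Pow(Add(196483, Rational(-149, 8)), Rational(1, 2)) = Pow(Rational(1571715, 8), Rational(1, 2)) = Mul(Rational(3, 4), Pow(349270, Rational(1, 2)))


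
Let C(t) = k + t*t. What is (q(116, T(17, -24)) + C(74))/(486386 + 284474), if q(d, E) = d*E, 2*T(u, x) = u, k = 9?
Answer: 6471/770860 ≈ 0.0083945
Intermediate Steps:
T(u, x) = u/2
C(t) = 9 + t² (C(t) = 9 + t*t = 9 + t²)
q(d, E) = E*d
(q(116, T(17, -24)) + C(74))/(486386 + 284474) = (((½)*17)*116 + (9 + 74²))/(486386 + 284474) = ((17/2)*116 + (9 + 5476))/770860 = (986 + 5485)*(1/770860) = 6471*(1/770860) = 6471/770860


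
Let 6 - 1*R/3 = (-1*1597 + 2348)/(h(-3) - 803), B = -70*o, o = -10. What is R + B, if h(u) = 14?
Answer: 189585/263 ≈ 720.86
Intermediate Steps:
B = 700 (B = -70*(-10) = 700)
R = 5485/263 (R = 18 - 3*(-1*1597 + 2348)/(14 - 803) = 18 - 3*(-1597 + 2348)/(-789) = 18 - 2253*(-1)/789 = 18 - 3*(-751/789) = 18 + 751/263 = 5485/263 ≈ 20.855)
R + B = 5485/263 + 700 = 189585/263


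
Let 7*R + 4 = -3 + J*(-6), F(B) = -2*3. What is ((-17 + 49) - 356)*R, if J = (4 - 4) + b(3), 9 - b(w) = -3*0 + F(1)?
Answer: 31428/7 ≈ 4489.7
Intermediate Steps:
F(B) = -6
b(w) = 15 (b(w) = 9 - (-3*0 - 6) = 9 - (0 - 6) = 9 - 1*(-6) = 9 + 6 = 15)
J = 15 (J = (4 - 4) + 15 = 0 + 15 = 15)
R = -97/7 (R = -4/7 + (-3 + 15*(-6))/7 = -4/7 + (-3 - 90)/7 = -4/7 + (1/7)*(-93) = -4/7 - 93/7 = -97/7 ≈ -13.857)
((-17 + 49) - 356)*R = ((-17 + 49) - 356)*(-97/7) = (32 - 356)*(-97/7) = -324*(-97/7) = 31428/7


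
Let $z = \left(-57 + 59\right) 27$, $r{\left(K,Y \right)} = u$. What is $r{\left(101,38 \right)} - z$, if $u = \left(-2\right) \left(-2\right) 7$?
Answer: $-26$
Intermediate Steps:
$u = 28$ ($u = 4 \cdot 7 = 28$)
$r{\left(K,Y \right)} = 28$
$z = 54$ ($z = 2 \cdot 27 = 54$)
$r{\left(101,38 \right)} - z = 28 - 54 = -26$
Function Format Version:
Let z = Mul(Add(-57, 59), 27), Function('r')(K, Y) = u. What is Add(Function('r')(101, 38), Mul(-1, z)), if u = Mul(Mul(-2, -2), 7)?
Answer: -26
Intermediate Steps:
u = 28 (u = Mul(4, 7) = 28)
Function('r')(K, Y) = 28
z = 54 (z = Mul(2, 27) = 54)
Add(Function('r')(101, 38), Mul(-1, z)) = Add(28, Mul(-1, 54)) = Add(28, -54) = -26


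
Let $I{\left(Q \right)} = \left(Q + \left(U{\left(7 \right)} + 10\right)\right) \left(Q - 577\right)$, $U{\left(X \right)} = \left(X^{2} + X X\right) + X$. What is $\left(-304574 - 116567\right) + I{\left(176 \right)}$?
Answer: $-537832$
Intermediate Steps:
$U{\left(X \right)} = X + 2 X^{2}$ ($U{\left(X \right)} = \left(X^{2} + X^{2}\right) + X = 2 X^{2} + X = X + 2 X^{2}$)
$I{\left(Q \right)} = \left(-577 + Q\right) \left(115 + Q\right)$ ($I{\left(Q \right)} = \left(Q + \left(7 \left(1 + 2 \cdot 7\right) + 10\right)\right) \left(Q - 577\right) = \left(Q + \left(7 \left(1 + 14\right) + 10\right)\right) \left(-577 + Q\right) = \left(Q + \left(7 \cdot 15 + 10\right)\right) \left(-577 + Q\right) = \left(Q + \left(105 + 10\right)\right) \left(-577 + Q\right) = \left(Q + 115\right) \left(-577 + Q\right) = \left(115 + Q\right) \left(-577 + Q\right) = \left(-577 + Q\right) \left(115 + Q\right)$)
$\left(-304574 - 116567\right) + I{\left(176 \right)} = \left(-304574 - 116567\right) - \left(147667 - 30976\right) = -421141 - 116691 = -537832$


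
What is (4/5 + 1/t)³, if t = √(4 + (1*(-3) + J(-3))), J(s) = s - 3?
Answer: (4 - I*√5)³/125 ≈ 0.032 - 0.76921*I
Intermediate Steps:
J(s) = -3 + s
t = I*√5 (t = √(4 + (1*(-3) + (-3 - 3))) = √(4 + (-3 - 6)) = √(4 - 9) = √(-5) = I*√5 ≈ 2.2361*I)
(4/5 + 1/t)³ = (4/5 + 1/(I*√5))³ = (4*(⅕) + 1*(-I*√5/5))³ = (⅘ - I*√5/5)³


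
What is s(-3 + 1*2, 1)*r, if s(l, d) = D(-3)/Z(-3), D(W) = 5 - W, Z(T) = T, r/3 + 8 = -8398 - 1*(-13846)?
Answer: -43520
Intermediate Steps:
r = 16320 (r = -24 + 3*(-8398 - 1*(-13846)) = -24 + 3*(-8398 + 13846) = -24 + 3*5448 = -24 + 16344 = 16320)
s(l, d) = -8/3 (s(l, d) = (5 - 1*(-3))/(-3) = (5 + 3)*(-⅓) = 8*(-⅓) = -8/3)
s(-3 + 1*2, 1)*r = -8/3*16320 = -43520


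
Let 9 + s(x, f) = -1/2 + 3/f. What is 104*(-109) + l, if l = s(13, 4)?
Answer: -45379/4 ≈ -11345.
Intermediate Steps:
s(x, f) = -19/2 + 3/f (s(x, f) = -9 + (-1/2 + 3/f) = -9 + (-1*½ + 3/f) = -9 + (-½ + 3/f) = -19/2 + 3/f)
l = -35/4 (l = -19/2 + 3/4 = -19/2 + 3*(¼) = -19/2 + ¾ = -35/4 ≈ -8.7500)
104*(-109) + l = 104*(-109) - 35/4 = -11336 - 35/4 = -45379/4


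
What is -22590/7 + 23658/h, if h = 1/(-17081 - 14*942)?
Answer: -5012750604/7 ≈ -7.1611e+8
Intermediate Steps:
h = -1/30269 (h = 1/(-17081 - 13188) = 1/(-30269) = -1/30269 ≈ -3.3037e-5)
-22590/7 + 23658/h = -22590/7 + 23658/(-1/30269) = -22590*⅐ + 23658*(-30269) = -22590/7 - 716104002 = -5012750604/7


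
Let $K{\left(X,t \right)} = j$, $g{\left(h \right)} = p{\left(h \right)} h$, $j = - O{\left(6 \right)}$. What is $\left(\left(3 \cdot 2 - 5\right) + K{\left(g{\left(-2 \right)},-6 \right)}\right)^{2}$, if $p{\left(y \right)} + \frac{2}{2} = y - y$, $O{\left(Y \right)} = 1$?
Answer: $0$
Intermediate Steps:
$p{\left(y \right)} = -1$ ($p{\left(y \right)} = -1 + \left(y - y\right) = -1 + 0 = -1$)
$j = -1$ ($j = \left(-1\right) 1 = -1$)
$g{\left(h \right)} = - h$
$K{\left(X,t \right)} = -1$
$\left(\left(3 \cdot 2 - 5\right) + K{\left(g{\left(-2 \right)},-6 \right)}\right)^{2} = \left(\left(3 \cdot 2 - 5\right) - 1\right)^{2} = \left(\left(6 - 5\right) - 1\right)^{2} = \left(1 - 1\right)^{2} = 0^{2} = 0$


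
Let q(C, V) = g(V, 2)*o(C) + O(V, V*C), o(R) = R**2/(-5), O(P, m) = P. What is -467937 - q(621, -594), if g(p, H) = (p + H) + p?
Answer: -459706941/5 ≈ -9.1941e+7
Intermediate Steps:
g(p, H) = H + 2*p (g(p, H) = (H + p) + p = H + 2*p)
o(R) = -R**2/5 (o(R) = R**2*(-1/5) = -R**2/5)
q(C, V) = V - C**2*(2 + 2*V)/5 (q(C, V) = (2 + 2*V)*(-C**2/5) + V = -C**2*(2 + 2*V)/5 + V = V - C**2*(2 + 2*V)/5)
-467937 - q(621, -594) = -467937 - (-594 - 2/5*621**2*(1 - 594)) = -467937 - (-594 - 2/5*385641*(-593)) = -467937 - (-594 + 457370226/5) = -467937 - 1*457367256/5 = -467937 - 457367256/5 = -459706941/5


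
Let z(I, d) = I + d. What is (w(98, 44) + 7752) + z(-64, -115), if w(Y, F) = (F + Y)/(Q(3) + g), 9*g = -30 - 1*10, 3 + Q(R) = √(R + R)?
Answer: 30229093/4003 - 11502*√6/4003 ≈ 7544.6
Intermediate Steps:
Q(R) = -3 + √2*√R (Q(R) = -3 + √(R + R) = -3 + √(2*R) = -3 + √2*√R)
g = -40/9 (g = (-30 - 1*10)/9 = (-30 - 10)/9 = (⅑)*(-40) = -40/9 ≈ -4.4444)
w(Y, F) = (F + Y)/(-67/9 + √6) (w(Y, F) = (F + Y)/((-3 + √2*√3) - 40/9) = (F + Y)/((-3 + √6) - 40/9) = (F + Y)/(-67/9 + √6))
(w(98, 44) + 7752) + z(-64, -115) = (-(44 + 98)/(67/9 - √6) + 7752) + (-64 - 115) = (-1*142/(67/9 - √6) + 7752) - 179 = (-142/(67/9 - √6) + 7752) - 179 = (7752 - 142/(67/9 - √6)) - 179 = 7573 - 142/(67/9 - √6)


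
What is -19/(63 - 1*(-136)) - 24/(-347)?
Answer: -1817/69053 ≈ -0.026313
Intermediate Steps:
-19/(63 - 1*(-136)) - 24/(-347) = -19/(63 + 136) - 24*(-1/347) = -19/199 + 24/347 = -1817/69053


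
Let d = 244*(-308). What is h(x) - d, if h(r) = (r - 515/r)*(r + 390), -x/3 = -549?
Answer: 1882770274/549 ≈ 3.4295e+6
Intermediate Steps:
x = 1647 (x = -3*(-549) = 1647)
h(r) = (390 + r)*(r - 515/r) (h(r) = (r - 515/r)*(390 + r) = (390 + r)*(r - 515/r))
d = -75152
h(x) - d = (-515 + 1647**2 - 200850/1647 + 390*1647) - 1*(-75152) = (-515 + 2712609 - 200850*1/1647 + 642330) + 75152 = (-515 + 2712609 - 66950/549 + 642330) + 75152 = 1841511826/549 + 75152 = 1882770274/549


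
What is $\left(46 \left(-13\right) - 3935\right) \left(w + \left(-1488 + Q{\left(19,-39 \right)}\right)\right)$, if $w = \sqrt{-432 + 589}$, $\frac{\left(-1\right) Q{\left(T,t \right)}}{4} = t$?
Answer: $6037956 - 4533 \sqrt{157} \approx 5.9812 \cdot 10^{6}$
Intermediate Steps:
$Q{\left(T,t \right)} = - 4 t$
$w = \sqrt{157} \approx 12.53$
$\left(46 \left(-13\right) - 3935\right) \left(w + \left(-1488 + Q{\left(19,-39 \right)}\right)\right) = \left(46 \left(-13\right) - 3935\right) \left(\sqrt{157} - 1332\right) = \left(-598 - 3935\right) \left(\sqrt{157} + \left(-1488 + 156\right)\right) = - 4533 \left(\sqrt{157} - 1332\right) = - 4533 \left(-1332 + \sqrt{157}\right) = 6037956 - 4533 \sqrt{157}$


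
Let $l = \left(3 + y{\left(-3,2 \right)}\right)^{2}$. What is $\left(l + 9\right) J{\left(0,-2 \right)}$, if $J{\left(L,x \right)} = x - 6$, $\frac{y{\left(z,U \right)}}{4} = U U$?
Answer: $-2960$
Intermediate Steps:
$y{\left(z,U \right)} = 4 U^{2}$ ($y{\left(z,U \right)} = 4 U U = 4 U^{2}$)
$J{\left(L,x \right)} = -6 + x$
$l = 361$ ($l = \left(3 + 4 \cdot 2^{2}\right)^{2} = \left(3 + 4 \cdot 4\right)^{2} = \left(3 + 16\right)^{2} = 19^{2} = 361$)
$\left(l + 9\right) J{\left(0,-2 \right)} = \left(361 + 9\right) \left(-6 - 2\right) = 370 \left(-8\right) = -2960$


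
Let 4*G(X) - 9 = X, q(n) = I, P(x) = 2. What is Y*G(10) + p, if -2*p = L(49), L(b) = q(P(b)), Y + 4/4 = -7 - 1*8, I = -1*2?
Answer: -75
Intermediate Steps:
I = -2
q(n) = -2
G(X) = 9/4 + X/4
Y = -16 (Y = -1 + (-7 - 1*8) = -1 + (-7 - 8) = -1 - 15 = -16)
L(b) = -2
p = 1 (p = -1/2*(-2) = 1)
Y*G(10) + p = -16*(9/4 + (1/4)*10) + 1 = -16*(9/4 + 5/2) + 1 = -16*19/4 + 1 = -76 + 1 = -75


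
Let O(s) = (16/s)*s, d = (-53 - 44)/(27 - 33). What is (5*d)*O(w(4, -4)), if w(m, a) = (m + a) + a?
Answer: 3880/3 ≈ 1293.3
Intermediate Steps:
w(m, a) = m + 2*a (w(m, a) = (a + m) + a = m + 2*a)
d = 97/6 (d = -97/(-6) = -97*(-⅙) = 97/6 ≈ 16.167)
O(s) = 16
(5*d)*O(w(4, -4)) = (5*(97/6))*16 = (485/6)*16 = 3880/3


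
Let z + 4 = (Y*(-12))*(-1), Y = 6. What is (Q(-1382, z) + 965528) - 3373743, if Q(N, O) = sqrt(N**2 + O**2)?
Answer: -2408215 + 2*sqrt(478637) ≈ -2.4068e+6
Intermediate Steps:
z = 68 (z = -4 + (6*(-12))*(-1) = -4 - 72*(-1) = -4 + 72 = 68)
(Q(-1382, z) + 965528) - 3373743 = (sqrt((-1382)**2 + 68**2) + 965528) - 3373743 = (sqrt(1909924 + 4624) + 965528) - 3373743 = (sqrt(1914548) + 965528) - 3373743 = (2*sqrt(478637) + 965528) - 3373743 = (965528 + 2*sqrt(478637)) - 3373743 = -2408215 + 2*sqrt(478637)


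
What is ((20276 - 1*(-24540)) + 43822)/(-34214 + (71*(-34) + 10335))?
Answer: -88638/26293 ≈ -3.3712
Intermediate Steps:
((20276 - 1*(-24540)) + 43822)/(-34214 + (71*(-34) + 10335)) = ((20276 + 24540) + 43822)/(-34214 + (-2414 + 10335)) = (44816 + 43822)/(-34214 + 7921) = 88638/(-26293) = 88638*(-1/26293) = -88638/26293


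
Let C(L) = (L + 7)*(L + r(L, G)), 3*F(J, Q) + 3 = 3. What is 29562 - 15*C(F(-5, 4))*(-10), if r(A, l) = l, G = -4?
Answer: 25362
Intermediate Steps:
F(J, Q) = 0 (F(J, Q) = -1 + (⅓)*3 = -1 + 1 = 0)
C(L) = (-4 + L)*(7 + L) (C(L) = (L + 7)*(L - 4) = (7 + L)*(-4 + L) = (-4 + L)*(7 + L))
29562 - 15*C(F(-5, 4))*(-10) = 29562 - 15*(-28 + 0² + 3*0)*(-10) = 29562 - 15*(-28 + 0 + 0)*(-10) = 29562 - 15*(-28)*(-10) = 29562 + 420*(-10) = 29562 - 4200 = 25362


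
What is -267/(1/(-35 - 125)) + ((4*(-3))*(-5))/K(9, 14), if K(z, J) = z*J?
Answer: 897130/21 ≈ 42721.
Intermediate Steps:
K(z, J) = J*z
-267/(1/(-35 - 125)) + ((4*(-3))*(-5))/K(9, 14) = -267/(1/(-35 - 125)) + ((4*(-3))*(-5))/((14*9)) = -267/(1/(-160)) - 12*(-5)/126 = -267/(-1/160) + 60*(1/126) = -267*(-160) + 10/21 = 42720 + 10/21 = 897130/21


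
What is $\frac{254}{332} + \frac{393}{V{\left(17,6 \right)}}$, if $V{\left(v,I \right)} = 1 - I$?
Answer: $- \frac{64603}{830} \approx -77.835$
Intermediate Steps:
$\frac{254}{332} + \frac{393}{V{\left(17,6 \right)}} = \frac{254}{332} + \frac{393}{1 - 6} = 254 \cdot \frac{1}{332} + \frac{393}{1 - 6} = \frac{127}{166} + \frac{393}{-5} = \frac{127}{166} + 393 \left(- \frac{1}{5}\right) = \frac{127}{166} - \frac{393}{5} = - \frac{64603}{830}$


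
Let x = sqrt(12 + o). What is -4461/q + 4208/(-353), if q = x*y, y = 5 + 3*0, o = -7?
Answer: -4208/353 - 4461*sqrt(5)/25 ≈ -410.92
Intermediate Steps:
x = sqrt(5) (x = sqrt(12 - 7) = sqrt(5) ≈ 2.2361)
y = 5 (y = 5 + 0 = 5)
q = 5*sqrt(5) (q = sqrt(5)*5 = 5*sqrt(5) ≈ 11.180)
-4461/q + 4208/(-353) = -4461*sqrt(5)/25 + 4208/(-353) = -4461*sqrt(5)/25 + 4208*(-1/353) = -4461*sqrt(5)/25 - 4208/353 = -4208/353 - 4461*sqrt(5)/25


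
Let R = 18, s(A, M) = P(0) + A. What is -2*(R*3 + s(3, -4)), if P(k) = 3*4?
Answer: -138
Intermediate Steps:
P(k) = 12
s(A, M) = 12 + A
-2*(R*3 + s(3, -4)) = -2*(18*3 + (12 + 3)) = -2*(54 + 15) = -2*69 = -138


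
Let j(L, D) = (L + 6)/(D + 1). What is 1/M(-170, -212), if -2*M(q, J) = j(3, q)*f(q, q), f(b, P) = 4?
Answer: 169/18 ≈ 9.3889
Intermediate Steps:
j(L, D) = (6 + L)/(1 + D)
M(q, J) = -18/(1 + q) (M(q, J) = -(6 + 3)/(1 + q)*4/2 = -9/(1 + q)*4/2 = -18/(1 + q))
1/M(-170, -212) = 1/(-18/(1 - 170)) = 1/(-18/(-169)) = 1/(-18*(-1/169)) = 1/(18/169) = 169/18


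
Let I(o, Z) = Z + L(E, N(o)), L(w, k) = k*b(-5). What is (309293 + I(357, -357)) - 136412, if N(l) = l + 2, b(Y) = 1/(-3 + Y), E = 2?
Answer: 1379833/8 ≈ 1.7248e+5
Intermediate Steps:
N(l) = 2 + l
L(w, k) = -k/8 (L(w, k) = k/(-3 - 5) = k/(-8) = k*(-⅛) = -k/8)
I(o, Z) = -¼ + Z - o/8 (I(o, Z) = Z - (2 + o)/8 = Z + (-¼ - o/8) = -¼ + Z - o/8)
(309293 + I(357, -357)) - 136412 = (309293 + (-¼ - 357 - ⅛*357)) - 136412 = (309293 + (-¼ - 357 - 357/8)) - 136412 = (309293 - 3215/8) - 136412 = 2471129/8 - 136412 = 1379833/8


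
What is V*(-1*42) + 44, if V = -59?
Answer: 2522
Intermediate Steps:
V*(-1*42) + 44 = -(-59)*42 + 44 = -59*(-42) + 44 = 2478 + 44 = 2522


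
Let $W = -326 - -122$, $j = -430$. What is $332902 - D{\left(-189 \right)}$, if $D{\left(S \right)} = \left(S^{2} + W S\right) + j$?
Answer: $259055$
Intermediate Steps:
$W = -204$ ($W = -326 + 122 = -204$)
$D{\left(S \right)} = -430 + S^{2} - 204 S$ ($D{\left(S \right)} = \left(S^{2} - 204 S\right) - 430 = -430 + S^{2} - 204 S$)
$332902 - D{\left(-189 \right)} = 332902 - \left(-430 + \left(-189\right)^{2} - -38556\right) = 332902 - \left(-430 + 35721 + 38556\right) = 332902 - 73847 = 259055$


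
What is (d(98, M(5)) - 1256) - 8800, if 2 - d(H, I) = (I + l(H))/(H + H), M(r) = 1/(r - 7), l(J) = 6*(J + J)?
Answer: -3943519/392 ≈ -10060.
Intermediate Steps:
l(J) = 12*J (l(J) = 6*(2*J) = 12*J)
M(r) = 1/(-7 + r)
d(H, I) = 2 - (I + 12*H)/(2*H) (d(H, I) = 2 - (I + 12*H)/(H + H) = 2 - (I + 12*H)/(2*H))
(d(98, M(5)) - 1256) - 8800 = ((-4 - ½/((-7 + 5)*98)) - 1256) - 8800 = ((-4 - ½*1/98/(-2)) - 1256) - 8800 = ((-4 - ½*(-½)*1/98) - 1256) - 8800 = ((-4 + 1/392) - 1256) - 8800 = (-1567/392 - 1256) - 8800 = -493919/392 - 8800 = -3943519/392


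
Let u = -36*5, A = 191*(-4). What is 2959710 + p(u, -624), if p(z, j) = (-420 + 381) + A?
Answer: 2958907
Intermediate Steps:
A = -764
u = -180
p(z, j) = -803 (p(z, j) = (-420 + 381) - 764 = -39 - 764 = -803)
2959710 + p(u, -624) = 2959710 - 803 = 2958907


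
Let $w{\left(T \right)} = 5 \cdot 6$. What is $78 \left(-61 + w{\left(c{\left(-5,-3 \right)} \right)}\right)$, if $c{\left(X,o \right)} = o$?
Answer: $-2418$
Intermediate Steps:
$w{\left(T \right)} = 30$
$78 \left(-61 + w{\left(c{\left(-5,-3 \right)} \right)}\right) = 78 \left(-61 + 30\right) = 78 \left(-31\right) = -2418$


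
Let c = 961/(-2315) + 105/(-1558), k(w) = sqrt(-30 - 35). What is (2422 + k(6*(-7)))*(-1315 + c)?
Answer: -5745762507093/1803385 - 4744642863*I*sqrt(65)/3606770 ≈ -3.1861e+6 - 10606.0*I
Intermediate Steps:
k(w) = I*sqrt(65) (k(w) = sqrt(-65) = I*sqrt(65))
c = -1740313/3606770 (c = 961*(-1/2315) + 105*(-1/1558) = -961/2315 - 105/1558 = -1740313/3606770 ≈ -0.48251)
(2422 + k(6*(-7)))*(-1315 + c) = (2422 + I*sqrt(65))*(-1315 - 1740313/3606770) = (2422 + I*sqrt(65))*(-4744642863/3606770) = -5745762507093/1803385 - 4744642863*I*sqrt(65)/3606770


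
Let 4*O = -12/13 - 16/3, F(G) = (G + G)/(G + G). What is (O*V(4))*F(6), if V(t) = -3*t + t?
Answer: 488/39 ≈ 12.513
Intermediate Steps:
F(G) = 1 (F(G) = (2*G)/((2*G)) = (2*G)*(1/(2*G)) = 1)
V(t) = -2*t
O = -61/39 (O = (-12/13 - 16/3)/4 = (¼)*(-244/39) = -61/39 ≈ -1.5641)
(O*V(4))*F(6) = -(-122)*4/39*1 = -61/39*(-8)*1 = (488/39)*1 = 488/39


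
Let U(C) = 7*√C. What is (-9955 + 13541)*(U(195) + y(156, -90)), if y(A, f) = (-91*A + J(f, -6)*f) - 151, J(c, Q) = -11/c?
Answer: -51487788 + 25102*√195 ≈ -5.1137e+7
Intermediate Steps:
y(A, f) = -162 - 91*A (y(A, f) = (-91*A + (-11/f)*f) - 151 = (-91*A - 11) - 151 = (-11 - 91*A) - 151 = -162 - 91*A)
(-9955 + 13541)*(U(195) + y(156, -90)) = (-9955 + 13541)*(7*√195 + (-162 - 91*156)) = 3586*(7*√195 + (-162 - 14196)) = 3586*(7*√195 - 14358) = 3586*(-14358 + 7*√195) = -51487788 + 25102*√195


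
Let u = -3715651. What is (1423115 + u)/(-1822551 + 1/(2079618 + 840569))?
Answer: 1673658456058/1330547434259 ≈ 1.2579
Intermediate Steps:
(1423115 + u)/(-1822551 + 1/(2079618 + 840569)) = (1423115 - 3715651)/(-1822551 + 1/(2079618 + 840569)) = -2292536/(-1822551 + 1/2920187) = -2292536/(-5322189737036/2920187) = -2292536*(-2920187/5322189737036) = 1673658456058/1330547434259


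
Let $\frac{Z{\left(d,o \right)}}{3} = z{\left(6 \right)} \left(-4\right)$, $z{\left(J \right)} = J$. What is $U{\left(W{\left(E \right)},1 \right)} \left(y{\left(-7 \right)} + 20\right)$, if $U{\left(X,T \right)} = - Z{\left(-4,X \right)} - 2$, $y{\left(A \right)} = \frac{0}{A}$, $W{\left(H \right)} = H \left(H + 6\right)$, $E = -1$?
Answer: $1400$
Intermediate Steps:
$W{\left(H \right)} = H \left(6 + H\right)$
$Z{\left(d,o \right)} = -72$ ($Z{\left(d,o \right)} = 3 \cdot 6 \left(-4\right) = 3 \left(-24\right) = -72$)
$y{\left(A \right)} = 0$
$U{\left(X,T \right)} = 70$ ($U{\left(X,T \right)} = \left(-1\right) \left(-72\right) - 2 = 72 - 2 = 70$)
$U{\left(W{\left(E \right)},1 \right)} \left(y{\left(-7 \right)} + 20\right) = 70 \left(0 + 20\right) = 70 \cdot 20 = 1400$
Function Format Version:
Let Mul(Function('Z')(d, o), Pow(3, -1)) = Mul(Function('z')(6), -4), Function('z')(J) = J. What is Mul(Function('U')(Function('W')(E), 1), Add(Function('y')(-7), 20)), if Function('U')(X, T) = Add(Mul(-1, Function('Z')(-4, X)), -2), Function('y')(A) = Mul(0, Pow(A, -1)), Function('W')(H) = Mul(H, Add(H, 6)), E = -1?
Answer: 1400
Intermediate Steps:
Function('W')(H) = Mul(H, Add(6, H))
Function('Z')(d, o) = -72 (Function('Z')(d, o) = Mul(3, Mul(6, -4)) = Mul(3, -24) = -72)
Function('y')(A) = 0
Function('U')(X, T) = 70 (Function('U')(X, T) = Add(Mul(-1, -72), -2) = Add(72, -2) = 70)
Mul(Function('U')(Function('W')(E), 1), Add(Function('y')(-7), 20)) = Mul(70, Add(0, 20)) = Mul(70, 20) = 1400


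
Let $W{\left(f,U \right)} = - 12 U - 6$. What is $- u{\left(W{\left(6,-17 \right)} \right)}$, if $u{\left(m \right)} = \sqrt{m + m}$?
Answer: $- 6 \sqrt{11} \approx -19.9$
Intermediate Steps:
$W{\left(f,U \right)} = -6 - 12 U$
$u{\left(m \right)} = \sqrt{2} \sqrt{m}$ ($u{\left(m \right)} = \sqrt{2 m} = \sqrt{2} \sqrt{m}$)
$- u{\left(W{\left(6,-17 \right)} \right)} = - \sqrt{2} \sqrt{-6 - -204} = - \sqrt{2} \sqrt{-6 + 204} = - \sqrt{2} \sqrt{198} = - \sqrt{2} \cdot 3 \sqrt{22} = - 6 \sqrt{11}$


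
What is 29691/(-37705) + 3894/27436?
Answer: -333889503/517237190 ≈ -0.64552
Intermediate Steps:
29691/(-37705) + 3894/27436 = 29691*(-1/37705) + 3894*(1/27436) = -29691/37705 + 1947/13718 = -333889503/517237190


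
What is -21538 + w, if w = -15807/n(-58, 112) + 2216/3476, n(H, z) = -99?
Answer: -55731653/2607 ≈ -21378.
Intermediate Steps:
w = 417913/2607 (w = -15807/(-99) + 2216/3476 = -15807*(-1/99) + 2216*(1/3476) = 479/3 + 554/869 = 417913/2607 ≈ 160.30)
-21538 + w = -21538 + 417913/2607 = -55731653/2607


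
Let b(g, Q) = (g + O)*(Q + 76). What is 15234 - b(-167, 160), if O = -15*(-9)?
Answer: 22786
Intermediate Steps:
O = 135
b(g, Q) = (76 + Q)*(135 + g) (b(g, Q) = (g + 135)*(Q + 76) = (135 + g)*(76 + Q) = (76 + Q)*(135 + g))
15234 - b(-167, 160) = 15234 - (10260 + 76*(-167) + 135*160 + 160*(-167)) = 15234 - (10260 - 12692 + 21600 - 26720) = 15234 - 1*(-7552) = 15234 + 7552 = 22786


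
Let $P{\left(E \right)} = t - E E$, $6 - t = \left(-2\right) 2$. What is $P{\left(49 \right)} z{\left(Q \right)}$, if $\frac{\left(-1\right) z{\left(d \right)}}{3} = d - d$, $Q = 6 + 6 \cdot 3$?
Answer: $0$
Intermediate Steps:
$t = 10$ ($t = 6 - \left(-2\right) 2 = 6 - -4 = 6 + 4 = 10$)
$P{\left(E \right)} = 10 - E^{2}$ ($P{\left(E \right)} = 10 - E E = 10 - E^{2}$)
$Q = 24$ ($Q = 6 + 18 = 24$)
$z{\left(d \right)} = 0$ ($z{\left(d \right)} = - 3 \left(d - d\right) = \left(-3\right) 0 = 0$)
$P{\left(49 \right)} z{\left(Q \right)} = \left(10 - 49^{2}\right) 0 = \left(10 - 2401\right) 0 = \left(-2391\right) 0 = 0$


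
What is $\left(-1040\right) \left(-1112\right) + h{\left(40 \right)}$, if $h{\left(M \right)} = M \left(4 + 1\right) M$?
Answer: $1164480$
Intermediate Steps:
$h{\left(M \right)} = 5 M^{2}$ ($h{\left(M \right)} = M 5 M = 5 M M = 5 M^{2}$)
$\left(-1040\right) \left(-1112\right) + h{\left(40 \right)} = \left(-1040\right) \left(-1112\right) + 5 \cdot 40^{2} = 1156480 + 5 \cdot 1600 = 1156480 + 8000 = 1164480$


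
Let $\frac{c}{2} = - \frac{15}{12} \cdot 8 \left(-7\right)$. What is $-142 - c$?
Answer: $-282$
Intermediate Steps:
$c = 140$ ($c = 2 - \frac{15}{12} \cdot 8 \left(-7\right) = 2 \left(-15\right) \frac{1}{12} \cdot 8 \left(-7\right) = 2 \left(- \frac{5}{4}\right) 8 \left(-7\right) = 2 \left(\left(-10\right) \left(-7\right)\right) = 2 \cdot 70 = 140$)
$-142 - c = -142 - 140 = -282$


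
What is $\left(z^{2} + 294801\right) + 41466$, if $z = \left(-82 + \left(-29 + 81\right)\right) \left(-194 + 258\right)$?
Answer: $4022667$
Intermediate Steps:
$z = -1920$ ($z = \left(-82 + 52\right) 64 = \left(-30\right) 64 = -1920$)
$\left(z^{2} + 294801\right) + 41466 = \left(\left(-1920\right)^{2} + 294801\right) + 41466 = \left(3686400 + 294801\right) + 41466 = 3981201 + 41466 = 4022667$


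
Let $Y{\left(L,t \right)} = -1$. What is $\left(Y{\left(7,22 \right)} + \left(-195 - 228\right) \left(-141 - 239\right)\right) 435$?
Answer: $69921465$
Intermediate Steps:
$\left(Y{\left(7,22 \right)} + \left(-195 - 228\right) \left(-141 - 239\right)\right) 435 = \left(-1 + \left(-195 - 228\right) \left(-141 - 239\right)\right) 435 = \left(-1 - -160740\right) 435 = \left(-1 + 160740\right) 435 = 160739 \cdot 435 = 69921465$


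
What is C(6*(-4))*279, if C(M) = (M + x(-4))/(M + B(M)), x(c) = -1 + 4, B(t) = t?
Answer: 1953/16 ≈ 122.06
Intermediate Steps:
x(c) = 3
C(M) = (3 + M)/(2*M) (C(M) = (M + 3)/(M + M) = (3 + M)/((2*M)) = (3 + M)*(1/(2*M)) = (3 + M)/(2*M))
C(6*(-4))*279 = ((3 + 6*(-4))/(2*((6*(-4)))))*279 = ((½)*(3 - 24)/(-24))*279 = ((½)*(-1/24)*(-21))*279 = (7/16)*279 = 1953/16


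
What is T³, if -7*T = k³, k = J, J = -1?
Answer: 1/343 ≈ 0.0029155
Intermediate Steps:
k = -1
T = ⅐ (T = -⅐*(-1)³ = -⅐*(-1) = ⅐ ≈ 0.14286)
T³ = (⅐)³ = 1/343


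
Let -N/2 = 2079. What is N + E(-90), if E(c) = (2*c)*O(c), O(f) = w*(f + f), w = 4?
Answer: 125442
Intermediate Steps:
O(f) = 8*f (O(f) = 4*(f + f) = 4*(2*f) = 8*f)
N = -4158 (N = -2*2079 = -4158)
E(c) = 16*c² (E(c) = (2*c)*(8*c) = 16*c²)
N + E(-90) = -4158 + 16*(-90)² = -4158 + 16*8100 = -4158 + 129600 = 125442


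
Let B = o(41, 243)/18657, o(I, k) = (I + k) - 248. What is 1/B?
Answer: 2073/4 ≈ 518.25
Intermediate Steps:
o(I, k) = -248 + I + k
B = 4/2073 (B = (-248 + 41 + 243)/18657 = 36*(1/18657) = 4/2073 ≈ 0.0019296)
1/B = 1/(4/2073) = 2073/4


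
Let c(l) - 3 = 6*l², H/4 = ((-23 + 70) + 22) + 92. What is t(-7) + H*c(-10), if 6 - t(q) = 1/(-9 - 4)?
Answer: 5048395/13 ≈ 3.8834e+5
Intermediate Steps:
H = 644 (H = 4*(((-23 + 70) + 22) + 92) = 4*((47 + 22) + 92) = 4*(69 + 92) = 4*161 = 644)
t(q) = 79/13 (t(q) = 6 - 1/(-9 - 4) = 6 - 1/(-13) = 6 - 1*(-1/13) = 6 + 1/13 = 79/13)
c(l) = 3 + 6*l²
t(-7) + H*c(-10) = 79/13 + 644*(3 + 6*(-10)²) = 79/13 + 644*(3 + 6*100) = 79/13 + 644*(3 + 600) = 79/13 + 644*603 = 79/13 + 388332 = 5048395/13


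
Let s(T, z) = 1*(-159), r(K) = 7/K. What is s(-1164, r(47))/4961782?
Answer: -159/4961782 ≈ -3.2045e-5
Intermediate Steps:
s(T, z) = -159
s(-1164, r(47))/4961782 = -159/4961782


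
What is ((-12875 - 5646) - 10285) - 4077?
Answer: -32883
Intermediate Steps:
((-12875 - 5646) - 10285) - 4077 = (-18521 - 10285) - 4077 = -28806 - 4077 = -32883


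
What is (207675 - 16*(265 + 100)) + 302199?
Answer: 504034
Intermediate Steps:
(207675 - 16*(265 + 100)) + 302199 = (207675 - 16*365) + 302199 = (207675 - 5840) + 302199 = 201835 + 302199 = 504034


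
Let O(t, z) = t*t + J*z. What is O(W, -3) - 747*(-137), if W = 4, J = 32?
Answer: 102259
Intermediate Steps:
O(t, z) = t² + 32*z (O(t, z) = t*t + 32*z = t² + 32*z)
O(W, -3) - 747*(-137) = (4² + 32*(-3)) - 747*(-137) = (16 - 96) + 102339 = -80 + 102339 = 102259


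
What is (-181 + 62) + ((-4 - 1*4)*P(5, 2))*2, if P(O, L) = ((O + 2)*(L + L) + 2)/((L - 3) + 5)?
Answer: -239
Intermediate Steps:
P(O, L) = (2 + 2*L*(2 + O))/(2 + L) (P(O, L) = ((2 + O)*(2*L) + 2)/((-3 + L) + 5) = (2*L*(2 + O) + 2)/(2 + L) = (2 + 2*L*(2 + O))/(2 + L))
(-181 + 62) + ((-4 - 1*4)*P(5, 2))*2 = (-181 + 62) + ((-4 - 1*4)*(2*(1 + 2*2 + 2*5)/(2 + 2)))*2 = -119 + ((-4 - 4)*(2*(1 + 4 + 10)/4))*2 = -119 - 16*15/4*2 = -119 - 8*15/2*2 = -119 - 60*2 = -119 - 120 = -239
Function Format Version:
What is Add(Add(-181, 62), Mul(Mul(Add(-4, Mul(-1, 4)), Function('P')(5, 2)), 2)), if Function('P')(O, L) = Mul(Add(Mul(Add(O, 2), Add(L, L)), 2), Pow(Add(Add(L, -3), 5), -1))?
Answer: -239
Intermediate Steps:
Function('P')(O, L) = Mul(Pow(Add(2, L), -1), Add(2, Mul(2, L, Add(2, O)))) (Function('P')(O, L) = Mul(Add(Mul(Add(2, O), Mul(2, L)), 2), Pow(Add(Add(-3, L), 5), -1)) = Mul(Add(Mul(2, L, Add(2, O)), 2), Pow(Add(2, L), -1)) = Mul(Add(2, Mul(2, L, Add(2, O))), Pow(Add(2, L), -1)) = Mul(Pow(Add(2, L), -1), Add(2, Mul(2, L, Add(2, O)))))
Add(Add(-181, 62), Mul(Mul(Add(-4, Mul(-1, 4)), Function('P')(5, 2)), 2)) = Add(Add(-181, 62), Mul(Mul(Add(-4, Mul(-1, 4)), Mul(2, Pow(Add(2, 2), -1), Add(1, Mul(2, 2), Mul(2, 5)))), 2)) = Add(-119, Mul(Mul(Add(-4, -4), Mul(2, Pow(4, -1), Add(1, 4, 10))), 2)) = Add(-119, Mul(Mul(-8, Mul(2, Rational(1, 4), 15)), 2)) = Add(-119, Mul(Mul(-8, Rational(15, 2)), 2)) = Add(-119, Mul(-60, 2)) = Add(-119, -120) = -239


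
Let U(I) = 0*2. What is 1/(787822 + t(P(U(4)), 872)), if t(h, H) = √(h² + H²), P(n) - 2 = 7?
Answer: 787822/620662743219 - √760465/620662743219 ≈ 1.2679e-6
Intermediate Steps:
U(I) = 0
P(n) = 9 (P(n) = 2 + 7 = 9)
t(h, H) = √(H² + h²)
1/(787822 + t(P(U(4)), 872)) = 1/(787822 + √(872² + 9²)) = 1/(787822 + √(760384 + 81)) = 1/(787822 + √760465)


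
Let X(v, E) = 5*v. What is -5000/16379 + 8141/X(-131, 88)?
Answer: -136616439/10728245 ≈ -12.734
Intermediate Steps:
-5000/16379 + 8141/X(-131, 88) = -5000/16379 + 8141/((5*(-131))) = -5000*1/16379 + 8141/(-655) = -5000/16379 + 8141*(-1/655) = -5000/16379 - 8141/655 = -136616439/10728245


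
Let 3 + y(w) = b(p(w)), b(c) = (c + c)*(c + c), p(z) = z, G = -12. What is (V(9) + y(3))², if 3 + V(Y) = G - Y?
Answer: 81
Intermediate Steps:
V(Y) = -15 - Y (V(Y) = -3 + (-12 - Y) = -15 - Y)
b(c) = 4*c² (b(c) = (2*c)*(2*c) = 4*c²)
y(w) = -3 + 4*w²
(V(9) + y(3))² = ((-15 - 1*9) + (-3 + 4*3²))² = ((-15 - 9) + (-3 + 4*9))² = (-24 + (-3 + 36))² = (-24 + 33)² = 9² = 81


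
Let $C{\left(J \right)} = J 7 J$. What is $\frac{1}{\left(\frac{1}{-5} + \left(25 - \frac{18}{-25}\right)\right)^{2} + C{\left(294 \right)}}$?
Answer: $\frac{625}{378564544} \approx 1.651 \cdot 10^{-6}$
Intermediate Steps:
$C{\left(J \right)} = 7 J^{2}$ ($C{\left(J \right)} = 7 J J = 7 J^{2}$)
$\frac{1}{\left(\frac{1}{-5} + \left(25 - \frac{18}{-25}\right)\right)^{2} + C{\left(294 \right)}} = \frac{1}{\left(\frac{1}{-5} + \left(25 - \frac{18}{-25}\right)\right)^{2} + 7 \cdot 294^{2}} = \frac{1}{\left(- \frac{1}{5} + \left(25 - 18 \left(- \frac{1}{25}\right)\right)\right)^{2} + 7 \cdot 86436} = \frac{1}{\left(- \frac{1}{5} + \left(25 - - \frac{18}{25}\right)\right)^{2} + 605052} = \frac{1}{\left(- \frac{1}{5} + \left(25 + \frac{18}{25}\right)\right)^{2} + 605052} = \frac{1}{\left(- \frac{1}{5} + \frac{643}{25}\right)^{2} + 605052} = \frac{1}{\left(\frac{638}{25}\right)^{2} + 605052} = \frac{1}{\frac{407044}{625} + 605052} = \frac{1}{\frac{378564544}{625}} = \frac{625}{378564544}$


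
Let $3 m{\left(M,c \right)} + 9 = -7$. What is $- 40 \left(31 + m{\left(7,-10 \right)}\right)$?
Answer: $- \frac{3080}{3} \approx -1026.7$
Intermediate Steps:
$m{\left(M,c \right)} = - \frac{16}{3}$ ($m{\left(M,c \right)} = -3 + \frac{1}{3} \left(-7\right) = -3 - \frac{7}{3} = - \frac{16}{3}$)
$- 40 \left(31 + m{\left(7,-10 \right)}\right) = - 40 \left(31 - \frac{16}{3}\right) = \left(-40\right) \frac{77}{3} = - \frac{3080}{3}$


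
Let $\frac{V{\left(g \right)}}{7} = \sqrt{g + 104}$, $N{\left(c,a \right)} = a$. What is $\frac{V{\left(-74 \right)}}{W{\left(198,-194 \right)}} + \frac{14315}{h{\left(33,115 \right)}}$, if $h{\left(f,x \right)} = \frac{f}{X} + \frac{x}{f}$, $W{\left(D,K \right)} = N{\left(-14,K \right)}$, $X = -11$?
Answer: $\frac{472395}{16} - \frac{7 \sqrt{30}}{194} \approx 29525.0$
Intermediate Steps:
$W{\left(D,K \right)} = K$
$h{\left(f,x \right)} = - \frac{f}{11} + \frac{x}{f}$ ($h{\left(f,x \right)} = \frac{f}{-11} + \frac{x}{f} = f \left(- \frac{1}{11}\right) + \frac{x}{f} = - \frac{f}{11} + \frac{x}{f}$)
$V{\left(g \right)} = 7 \sqrt{104 + g}$ ($V{\left(g \right)} = 7 \sqrt{g + 104} = 7 \sqrt{104 + g}$)
$\frac{V{\left(-74 \right)}}{W{\left(198,-194 \right)}} + \frac{14315}{h{\left(33,115 \right)}} = \frac{7 \sqrt{104 - 74}}{-194} + \frac{14315}{\left(- \frac{1}{11}\right) 33 + \frac{115}{33}} = 7 \sqrt{30} \left(- \frac{1}{194}\right) + \frac{14315}{-3 + 115 \cdot \frac{1}{33}} = - \frac{7 \sqrt{30}}{194} + \frac{14315}{-3 + \frac{115}{33}} = - \frac{7 \sqrt{30}}{194} + \frac{14315}{\frac{16}{33}} = - \frac{7 \sqrt{30}}{194} + 14315 \cdot \frac{33}{16} = - \frac{7 \sqrt{30}}{194} + \frac{472395}{16} = \frac{472395}{16} - \frac{7 \sqrt{30}}{194}$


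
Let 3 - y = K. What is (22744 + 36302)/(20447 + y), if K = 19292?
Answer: 9841/193 ≈ 50.990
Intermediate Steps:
y = -19289 (y = 3 - 1*19292 = 3 - 19292 = -19289)
(22744 + 36302)/(20447 + y) = (22744 + 36302)/(20447 - 19289) = 59046/1158 = 59046*(1/1158) = 9841/193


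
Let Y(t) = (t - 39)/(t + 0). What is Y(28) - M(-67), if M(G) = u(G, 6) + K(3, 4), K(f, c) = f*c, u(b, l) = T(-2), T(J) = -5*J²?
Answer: 213/28 ≈ 7.6071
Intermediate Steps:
u(b, l) = -20 (u(b, l) = -5*(-2)² = -5*4 = -20)
K(f, c) = c*f
Y(t) = (-39 + t)/t
M(G) = -8 (M(G) = -20 + 4*3 = -20 + 12 = -8)
Y(28) - M(-67) = (-39 + 28)/28 - 1*(-8) = (1/28)*(-11) + 8 = -11/28 + 8 = 213/28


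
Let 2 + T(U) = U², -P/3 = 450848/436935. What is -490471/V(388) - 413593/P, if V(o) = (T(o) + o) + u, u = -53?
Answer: 9088270253809937/68022593696 ≈ 1.3361e+5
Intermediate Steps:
P = -450848/145645 (P = -1352544/436935 = -3*450848/436935 = -450848/145645 ≈ -3.0955)
T(U) = -2 + U²
V(o) = -55 + o + o² (V(o) = ((-2 + o²) + o) - 53 = (-2 + o + o²) - 53 = -55 + o + o²)
-490471/V(388) - 413593/P = -490471/(-55 + 388 + 388²) - 413593/(-450848/145645) = -490471/(-55 + 388 + 150544) - 413593*(-145645/450848) = -490471/150877 + 60237752485/450848 = 9088270253809937/68022593696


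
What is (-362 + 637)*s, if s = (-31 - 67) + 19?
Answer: -21725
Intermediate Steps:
s = -79 (s = -98 + 19 = -79)
(-362 + 637)*s = (-362 + 637)*(-79) = 275*(-79) = -21725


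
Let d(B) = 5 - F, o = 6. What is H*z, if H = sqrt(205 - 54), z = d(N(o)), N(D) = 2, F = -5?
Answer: 10*sqrt(151) ≈ 122.88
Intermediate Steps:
d(B) = 10 (d(B) = 5 - 1*(-5) = 5 + 5 = 10)
z = 10
H = sqrt(151) ≈ 12.288
H*z = sqrt(151)*10 = 10*sqrt(151)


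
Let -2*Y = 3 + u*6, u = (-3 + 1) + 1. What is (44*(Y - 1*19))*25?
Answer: -19250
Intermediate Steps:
u = -1 (u = -2 + 1 = -1)
Y = 3/2 (Y = -(3 - 1*6)/2 = -(3 - 6)/2 = -½*(-3) = 3/2 ≈ 1.5000)
(44*(Y - 1*19))*25 = (44*(3/2 - 1*19))*25 = (44*(3/2 - 19))*25 = (44*(-35/2))*25 = -770*25 = -19250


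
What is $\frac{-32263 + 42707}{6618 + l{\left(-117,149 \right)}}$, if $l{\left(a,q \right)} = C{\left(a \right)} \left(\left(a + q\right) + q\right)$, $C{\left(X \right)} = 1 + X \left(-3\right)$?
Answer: $\frac{5222}{35165} \approx 0.1485$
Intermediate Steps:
$C{\left(X \right)} = 1 - 3 X$
$l{\left(a,q \right)} = \left(1 - 3 a\right) \left(a + 2 q\right)$ ($l{\left(a,q \right)} = \left(1 - 3 a\right) \left(\left(a + q\right) + q\right) = \left(1 - 3 a\right) \left(a + 2 q\right)$)
$\frac{-32263 + 42707}{6618 + l{\left(-117,149 \right)}} = \frac{-32263 + 42707}{6618 - \left(-1 + 3 \left(-117\right)\right) \left(-117 + 2 \cdot 149\right)} = \frac{10444}{6618 - \left(-1 - 351\right) \left(-117 + 298\right)} = \frac{10444}{6618 - \left(-352\right) 181} = \frac{10444}{6618 + 63712} = \frac{10444}{70330} = 10444 \cdot \frac{1}{70330} = \frac{5222}{35165}$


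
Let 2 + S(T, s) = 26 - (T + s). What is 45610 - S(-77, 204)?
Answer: 45713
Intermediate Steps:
S(T, s) = 24 - T - s (S(T, s) = -2 + (26 - (T + s)) = -2 + (26 + (-T - s)) = -2 + (26 - T - s) = 24 - T - s)
45610 - S(-77, 204) = 45610 - (24 - 1*(-77) - 1*204) = 45610 - (24 + 77 - 204) = 45610 - 1*(-103) = 45610 + 103 = 45713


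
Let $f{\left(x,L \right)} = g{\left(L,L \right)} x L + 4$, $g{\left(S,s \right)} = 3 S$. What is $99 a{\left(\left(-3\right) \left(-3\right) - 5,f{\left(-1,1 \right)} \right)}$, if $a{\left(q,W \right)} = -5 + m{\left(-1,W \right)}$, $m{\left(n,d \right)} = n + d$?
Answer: $-495$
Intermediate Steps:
$f{\left(x,L \right)} = 4 + 3 x L^{2}$ ($f{\left(x,L \right)} = 3 L x L + 4 = 3 x L^{2} + 4 = 4 + 3 x L^{2}$)
$m{\left(n,d \right)} = d + n$
$a{\left(q,W \right)} = -6 + W$ ($a{\left(q,W \right)} = -5 + \left(W - 1\right) = -5 + \left(-1 + W\right) = -6 + W$)
$99 a{\left(\left(-3\right) \left(-3\right) - 5,f{\left(-1,1 \right)} \right)} = 99 \left(-6 + \left(4 + 3 \left(-1\right) 1^{2}\right)\right) = 99 \left(-6 + \left(4 + 3 \left(-1\right) 1\right)\right) = 99 \left(-6 + \left(4 - 3\right)\right) = 99 \left(-6 + 1\right) = 99 \left(-5\right) = -495$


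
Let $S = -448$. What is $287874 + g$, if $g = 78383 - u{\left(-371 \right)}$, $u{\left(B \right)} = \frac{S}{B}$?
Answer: $\frac{19411557}{53} \approx 3.6626 \cdot 10^{5}$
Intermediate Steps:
$u{\left(B \right)} = - \frac{448}{B}$
$g = \frac{4154235}{53}$ ($g = 78383 - - \frac{448}{-371} = 78383 - \left(-448\right) \left(- \frac{1}{371}\right) = 78383 - \frac{64}{53} = \frac{4154235}{53} \approx 78382.0$)
$287874 + g = 287874 + \frac{4154235}{53} = \frac{19411557}{53}$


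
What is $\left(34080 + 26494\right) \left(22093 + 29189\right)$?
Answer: $3106355868$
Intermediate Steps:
$\left(34080 + 26494\right) \left(22093 + 29189\right) = 60574 \cdot 51282 = 3106355868$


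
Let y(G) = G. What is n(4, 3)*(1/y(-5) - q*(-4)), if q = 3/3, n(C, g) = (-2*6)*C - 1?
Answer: -931/5 ≈ -186.20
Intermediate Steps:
n(C, g) = -1 - 12*C (n(C, g) = -12*C - 1 = -1 - 12*C)
q = 1 (q = 3*(⅓) = 1)
n(4, 3)*(1/y(-5) - q*(-4)) = (-1 - 12*4)*(1/(-5) - 1*1*(-4)) = (-1 - 48)*(-⅕ - 1*(-4)) = -49*(-⅕ + 4) = -49*19/5 = -931/5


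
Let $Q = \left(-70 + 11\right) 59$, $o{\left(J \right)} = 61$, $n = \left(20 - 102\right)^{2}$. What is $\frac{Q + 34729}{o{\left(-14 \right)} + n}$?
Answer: $\frac{31248}{6785} \approx 4.6055$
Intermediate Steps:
$n = 6724$ ($n = \left(-82\right)^{2} = 6724$)
$Q = -3481$ ($Q = \left(-59\right) 59 = -3481$)
$\frac{Q + 34729}{o{\left(-14 \right)} + n} = \frac{-3481 + 34729}{61 + 6724} = \frac{31248}{6785}$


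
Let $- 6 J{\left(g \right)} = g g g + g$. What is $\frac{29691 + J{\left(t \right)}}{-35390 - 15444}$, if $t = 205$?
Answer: $\frac{301328}{10893} \approx 27.663$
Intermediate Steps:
$J{\left(g \right)} = - \frac{g}{6} - \frac{g^{3}}{6}$ ($J{\left(g \right)} = - \frac{g g g + g}{6} = - \frac{g^{2} g + g}{6} = - \frac{g^{3} + g}{6} = - \frac{g + g^{3}}{6} = - \frac{g}{6} - \frac{g^{3}}{6}$)
$\frac{29691 + J{\left(t \right)}}{-35390 - 15444} = \frac{29691 - \frac{205 \left(1 + 205^{2}\right)}{6}}{-35390 - 15444} = \frac{29691 - \frac{205 \left(1 + 42025\right)}{6}}{-50834} = \left(29691 - \frac{205}{6} \cdot 42026\right) \left(- \frac{1}{50834}\right) = \left(29691 - \frac{4307665}{3}\right) \left(- \frac{1}{50834}\right) = \left(- \frac{4218592}{3}\right) \left(- \frac{1}{50834}\right) = \frac{301328}{10893}$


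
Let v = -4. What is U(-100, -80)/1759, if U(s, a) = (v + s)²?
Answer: 10816/1759 ≈ 6.1489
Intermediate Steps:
U(s, a) = (-4 + s)²
U(-100, -80)/1759 = (-4 - 100)²/1759 = (-104)²*(1/1759) = 10816*(1/1759) = 10816/1759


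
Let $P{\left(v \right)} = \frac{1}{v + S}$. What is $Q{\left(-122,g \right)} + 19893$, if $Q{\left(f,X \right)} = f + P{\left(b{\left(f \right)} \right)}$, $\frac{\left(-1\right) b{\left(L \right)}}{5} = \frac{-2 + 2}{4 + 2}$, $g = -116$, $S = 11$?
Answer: $\frac{217482}{11} \approx 19771.0$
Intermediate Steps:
$b{\left(L \right)} = 0$ ($b{\left(L \right)} = - 5 \frac{-2 + 2}{4 + 2} = - 5 \cdot \frac{0}{6} = - 5 \cdot 0 \cdot \frac{1}{6} = \left(-5\right) 0 = 0$)
$P{\left(v \right)} = \frac{1}{11 + v}$ ($P{\left(v \right)} = \frac{1}{v + 11} = \frac{1}{11 + v}$)
$Q{\left(f,X \right)} = \frac{1}{11} + f$ ($Q{\left(f,X \right)} = f + \frac{1}{11 + 0} = f + \frac{1}{11} = \frac{1}{11} + f$)
$Q{\left(-122,g \right)} + 19893 = \left(\frac{1}{11} - 122\right) + 19893 = - \frac{1341}{11} + 19893 = \frac{217482}{11}$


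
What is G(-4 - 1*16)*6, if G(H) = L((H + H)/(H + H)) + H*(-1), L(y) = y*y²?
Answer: 126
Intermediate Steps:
L(y) = y³
G(H) = 1 - H (G(H) = ((H + H)/(H + H))³ + H*(-1) = ((2*H)/((2*H)))³ - H = ((2*H)*(1/(2*H)))³ - H = 1³ - H = 1 - H)
G(-4 - 1*16)*6 = (1 - (-4 - 1*16))*6 = (1 - (-4 - 16))*6 = (1 - 1*(-20))*6 = (1 + 20)*6 = 21*6 = 126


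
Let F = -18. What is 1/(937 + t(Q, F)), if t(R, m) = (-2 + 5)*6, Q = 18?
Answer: 1/955 ≈ 0.0010471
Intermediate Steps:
t(R, m) = 18 (t(R, m) = 3*6 = 18)
1/(937 + t(Q, F)) = 1/(937 + 18) = 1/955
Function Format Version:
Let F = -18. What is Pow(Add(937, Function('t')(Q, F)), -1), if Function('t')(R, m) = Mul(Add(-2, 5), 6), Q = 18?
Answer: Rational(1, 955) ≈ 0.0010471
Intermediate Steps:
Function('t')(R, m) = 18 (Function('t')(R, m) = Mul(3, 6) = 18)
Pow(Add(937, Function('t')(Q, F)), -1) = Pow(Add(937, 18), -1) = Pow(955, -1) = Rational(1, 955)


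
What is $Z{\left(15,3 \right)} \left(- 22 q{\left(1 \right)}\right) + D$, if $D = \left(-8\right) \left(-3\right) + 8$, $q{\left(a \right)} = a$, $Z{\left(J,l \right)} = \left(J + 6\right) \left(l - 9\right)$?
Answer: $2804$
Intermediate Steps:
$Z{\left(J,l \right)} = \left(-9 + l\right) \left(6 + J\right)$ ($Z{\left(J,l \right)} = \left(6 + J\right) \left(-9 + l\right) = \left(-9 + l\right) \left(6 + J\right)$)
$D = 32$ ($D = 24 + 8 = 32$)
$Z{\left(15,3 \right)} \left(- 22 q{\left(1 \right)}\right) + D = \left(-54 - 135 + 6 \cdot 3 + 15 \cdot 3\right) \left(\left(-22\right) 1\right) + 32 = \left(-54 - 135 + 18 + 45\right) \left(-22\right) + 32 = \left(-126\right) \left(-22\right) + 32 = 2772 + 32 = 2804$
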